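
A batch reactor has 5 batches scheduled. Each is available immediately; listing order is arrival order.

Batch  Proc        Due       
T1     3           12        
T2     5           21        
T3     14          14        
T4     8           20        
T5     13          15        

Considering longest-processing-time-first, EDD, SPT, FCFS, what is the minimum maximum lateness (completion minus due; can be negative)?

LPT (decreasing processing time): T3 T5 T4 T2 T1.
T3: 0→14, due 14, lateness 0
T5: 14→27, due 15, lateness 12
T4: 27→35, due 20, lateness 15
T2: 35→40, due 21, lateness 19
T1: 40→43, due 12, lateness 31
Maximum = 31.
EDD (increasing due date): T1 T3 T5 T4 T2.
T1: 0→3, due 12, lateness -9
T3: 3→17, due 14, lateness 3
T5: 17→30, due 15, lateness 15
T4: 30→38, due 20, lateness 18
T2: 38→43, due 21, lateness 22
Maximum = 22.
SPT (increasing processing time): T1 T2 T4 T5 T3.
T1: 0→3, due 12, lateness -9
T2: 3→8, due 21, lateness -13
T4: 8→16, due 20, lateness -4
T5: 16→29, due 15, lateness 14
T3: 29→43, due 14, lateness 29
Maximum = 29.
FIFO (arrival order): T1 T2 T3 T4 T5.
T1: 0→3, due 12, lateness -9
T2: 3→8, due 21, lateness -13
T3: 8→22, due 14, lateness 8
T4: 22→30, due 20, lateness 10
T5: 30→43, due 15, lateness 28
Maximum = 28.
LPT 31, EDD 22, SPT 29, FIFO 28 → minimum 22.

22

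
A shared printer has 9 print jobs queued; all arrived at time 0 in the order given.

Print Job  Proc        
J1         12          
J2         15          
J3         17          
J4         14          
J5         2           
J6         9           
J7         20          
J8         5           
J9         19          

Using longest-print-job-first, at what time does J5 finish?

113

LPT (decreasing processing time): J7 J9 J3 J2 J4 J1 J6 J8 J5.
J7: 0→20
J9: 20→39
J3: 39→56
J2: 56→71
J4: 71→85
J1: 85→97
J6: 97→106
J8: 106→111
J5: 111→113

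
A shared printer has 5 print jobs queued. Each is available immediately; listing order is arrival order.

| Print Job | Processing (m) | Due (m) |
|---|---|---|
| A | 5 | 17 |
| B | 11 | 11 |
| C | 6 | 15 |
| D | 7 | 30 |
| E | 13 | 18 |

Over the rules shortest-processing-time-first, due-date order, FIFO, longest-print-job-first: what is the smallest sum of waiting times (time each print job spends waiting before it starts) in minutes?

63

SPT (increasing processing time): A C D B E.
A: waits 0, runs 0→5
C: waits 5, runs 5→11
D: waits 11, runs 11→18
B: waits 18, runs 18→29
E: waits 29, runs 29→42
Sum = 0+5+11+18+29 = 63.
EDD (increasing due date): B C A E D.
B: waits 0, runs 0→11
C: waits 11, runs 11→17
A: waits 17, runs 17→22
E: waits 22, runs 22→35
D: waits 35, runs 35→42
Sum = 0+11+17+22+35 = 85.
FIFO (arrival order): A B C D E.
A: waits 0, runs 0→5
B: waits 5, runs 5→16
C: waits 16, runs 16→22
D: waits 22, runs 22→29
E: waits 29, runs 29→42
Sum = 0+5+16+22+29 = 72.
LPT (decreasing processing time): E B D C A.
E: waits 0, runs 0→13
B: waits 13, runs 13→24
D: waits 24, runs 24→31
C: waits 31, runs 31→37
A: waits 37, runs 37→42
Sum = 0+13+24+31+37 = 105.
SPT 63, EDD 85, FIFO 72, LPT 105 → minimum 63.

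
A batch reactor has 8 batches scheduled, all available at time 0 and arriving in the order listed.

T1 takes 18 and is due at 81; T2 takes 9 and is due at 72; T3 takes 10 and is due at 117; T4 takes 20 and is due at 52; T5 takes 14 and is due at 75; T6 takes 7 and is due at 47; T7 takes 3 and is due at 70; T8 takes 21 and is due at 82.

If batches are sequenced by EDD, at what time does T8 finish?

92

EDD (increasing due date): T6 T4 T7 T2 T5 T1 T8 T3.
T6: 0→7
T4: 7→27
T7: 27→30
T2: 30→39
T5: 39→53
T1: 53→71
T8: 71→92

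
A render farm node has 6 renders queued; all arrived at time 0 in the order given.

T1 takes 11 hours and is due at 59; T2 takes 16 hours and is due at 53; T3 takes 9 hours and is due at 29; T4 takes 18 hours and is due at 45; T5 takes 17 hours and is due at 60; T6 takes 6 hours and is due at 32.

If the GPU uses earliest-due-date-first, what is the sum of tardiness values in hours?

18

EDD (increasing due date): T3 T6 T4 T2 T1 T5.
T3: 0→9, due 29, tardiness 0
T6: 9→15, due 32, tardiness 0
T4: 15→33, due 45, tardiness 0
T2: 33→49, due 53, tardiness 0
T1: 49→60, due 59, tardiness 1
T5: 60→77, due 60, tardiness 17
Sum = 0+0+0+0+1+17 = 18.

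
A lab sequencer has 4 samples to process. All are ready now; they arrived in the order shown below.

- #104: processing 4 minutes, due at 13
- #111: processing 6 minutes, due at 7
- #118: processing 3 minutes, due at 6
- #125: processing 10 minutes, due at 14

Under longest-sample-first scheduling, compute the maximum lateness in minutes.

17

LPT (decreasing processing time): #125 #111 #104 #118.
#125: 0→10, due 14, lateness -4
#111: 10→16, due 7, lateness 9
#104: 16→20, due 13, lateness 7
#118: 20→23, due 6, lateness 17
Maximum = 17.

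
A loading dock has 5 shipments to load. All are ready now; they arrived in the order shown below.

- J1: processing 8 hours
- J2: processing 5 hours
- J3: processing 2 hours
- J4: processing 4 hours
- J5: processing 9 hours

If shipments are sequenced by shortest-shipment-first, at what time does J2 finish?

11

SPT (increasing processing time): J3 J4 J2 J1 J5.
J3: 0→2
J4: 2→6
J2: 6→11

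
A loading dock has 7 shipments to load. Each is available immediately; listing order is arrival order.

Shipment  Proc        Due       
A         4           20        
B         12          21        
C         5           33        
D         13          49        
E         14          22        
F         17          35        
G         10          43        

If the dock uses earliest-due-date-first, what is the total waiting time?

EDD (increasing due date): A B E C F G D.
A: waits 0, runs 0→4
B: waits 4, runs 4→16
E: waits 16, runs 16→30
C: waits 30, runs 30→35
F: waits 35, runs 35→52
G: waits 52, runs 52→62
D: waits 62, runs 62→75
Sum = 0+4+16+30+35+52+62 = 199.

199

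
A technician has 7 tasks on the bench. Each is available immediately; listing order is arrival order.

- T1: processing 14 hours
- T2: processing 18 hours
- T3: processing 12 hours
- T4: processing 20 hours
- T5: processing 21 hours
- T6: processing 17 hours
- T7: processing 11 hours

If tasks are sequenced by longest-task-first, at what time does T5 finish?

LPT (decreasing processing time): T5 T4 T2 T6 T1 T3 T7.
T5: 0→21

21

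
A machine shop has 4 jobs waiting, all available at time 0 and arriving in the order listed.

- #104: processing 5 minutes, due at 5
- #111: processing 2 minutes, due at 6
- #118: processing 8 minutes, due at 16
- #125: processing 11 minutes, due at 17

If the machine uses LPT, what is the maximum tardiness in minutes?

20

LPT (decreasing processing time): #125 #118 #104 #111.
#125: 0→11, due 17, tardiness 0
#118: 11→19, due 16, tardiness 3
#104: 19→24, due 5, tardiness 19
#111: 24→26, due 6, tardiness 20
Maximum = 20.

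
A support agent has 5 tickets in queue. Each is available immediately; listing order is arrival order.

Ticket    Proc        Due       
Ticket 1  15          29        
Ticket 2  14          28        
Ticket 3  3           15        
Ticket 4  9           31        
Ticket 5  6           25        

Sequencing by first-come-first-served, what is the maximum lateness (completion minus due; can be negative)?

FIFO (arrival order): Ticket 1 Ticket 2 Ticket 3 Ticket 4 Ticket 5.
Ticket 1: 0→15, due 29, lateness -14
Ticket 2: 15→29, due 28, lateness 1
Ticket 3: 29→32, due 15, lateness 17
Ticket 4: 32→41, due 31, lateness 10
Ticket 5: 41→47, due 25, lateness 22
Maximum = 22.

22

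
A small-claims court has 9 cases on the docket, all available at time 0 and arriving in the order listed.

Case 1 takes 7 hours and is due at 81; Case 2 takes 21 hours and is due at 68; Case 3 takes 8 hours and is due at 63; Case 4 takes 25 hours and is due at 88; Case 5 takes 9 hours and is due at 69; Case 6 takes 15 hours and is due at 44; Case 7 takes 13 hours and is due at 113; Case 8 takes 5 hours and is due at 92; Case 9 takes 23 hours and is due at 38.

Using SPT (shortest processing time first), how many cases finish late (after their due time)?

SPT (increasing processing time): Case 8 Case 1 Case 3 Case 5 Case 7 Case 6 Case 2 Case 9 Case 4.
Case 8: 0→5, due 92, tardiness 0
Case 1: 5→12, due 81, tardiness 0
Case 3: 12→20, due 63, tardiness 0
Case 5: 20→29, due 69, tardiness 0
Case 7: 29→42, due 113, tardiness 0
Case 6: 42→57, due 44, tardiness 13
Case 2: 57→78, due 68, tardiness 10
Case 9: 78→101, due 38, tardiness 63
Case 4: 101→126, due 88, tardiness 38
Late cases: 4.

4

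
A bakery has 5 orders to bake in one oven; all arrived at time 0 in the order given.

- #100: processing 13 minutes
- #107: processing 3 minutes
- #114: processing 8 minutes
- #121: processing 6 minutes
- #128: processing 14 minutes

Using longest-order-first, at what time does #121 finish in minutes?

41

LPT (decreasing processing time): #128 #100 #114 #121 #107.
#128: 0→14
#100: 14→27
#114: 27→35
#121: 35→41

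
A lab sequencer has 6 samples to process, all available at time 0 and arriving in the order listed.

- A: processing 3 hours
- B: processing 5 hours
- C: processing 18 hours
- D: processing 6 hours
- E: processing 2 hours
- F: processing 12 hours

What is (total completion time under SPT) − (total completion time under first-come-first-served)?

SPT (increasing processing time): E A B D F C.
E: 0→2
A: 2→5
B: 5→10
D: 10→16
F: 16→28
C: 28→46
Sum = 2+5+10+16+28+46 = 107.
FIFO (arrival order): A B C D E F.
A: 0→3
B: 3→8
C: 8→26
D: 26→32
E: 32→34
F: 34→46
Sum = 3+8+26+32+34+46 = 149.
Difference = 107 − 149 = -42.

-42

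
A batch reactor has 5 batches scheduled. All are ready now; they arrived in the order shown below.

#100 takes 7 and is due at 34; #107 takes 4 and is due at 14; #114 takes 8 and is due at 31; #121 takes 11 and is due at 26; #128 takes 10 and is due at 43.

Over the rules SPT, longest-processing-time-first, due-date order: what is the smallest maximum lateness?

-3

SPT (increasing processing time): #107 #100 #114 #128 #121.
#107: 0→4, due 14, lateness -10
#100: 4→11, due 34, lateness -23
#114: 11→19, due 31, lateness -12
#128: 19→29, due 43, lateness -14
#121: 29→40, due 26, lateness 14
Maximum = 14.
LPT (decreasing processing time): #121 #128 #114 #100 #107.
#121: 0→11, due 26, lateness -15
#128: 11→21, due 43, lateness -22
#114: 21→29, due 31, lateness -2
#100: 29→36, due 34, lateness 2
#107: 36→40, due 14, lateness 26
Maximum = 26.
EDD (increasing due date): #107 #121 #114 #100 #128.
#107: 0→4, due 14, lateness -10
#121: 4→15, due 26, lateness -11
#114: 15→23, due 31, lateness -8
#100: 23→30, due 34, lateness -4
#128: 30→40, due 43, lateness -3
Maximum = -3.
SPT 14, LPT 26, EDD -3 → minimum -3.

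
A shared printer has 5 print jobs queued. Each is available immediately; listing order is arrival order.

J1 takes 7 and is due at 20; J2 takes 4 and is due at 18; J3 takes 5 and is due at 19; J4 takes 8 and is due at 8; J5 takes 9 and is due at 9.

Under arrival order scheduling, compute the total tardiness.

40

FIFO (arrival order): J1 J2 J3 J4 J5.
J1: 0→7, due 20, tardiness 0
J2: 7→11, due 18, tardiness 0
J3: 11→16, due 19, tardiness 0
J4: 16→24, due 8, tardiness 16
J5: 24→33, due 9, tardiness 24
Sum = 0+0+0+16+24 = 40.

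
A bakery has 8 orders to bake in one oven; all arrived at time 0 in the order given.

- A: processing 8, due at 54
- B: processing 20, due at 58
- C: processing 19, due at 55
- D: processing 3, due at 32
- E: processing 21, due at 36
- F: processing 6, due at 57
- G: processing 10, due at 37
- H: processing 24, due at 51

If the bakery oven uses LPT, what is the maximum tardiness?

LPT (decreasing processing time): H E B C G A F D.
H: 0→24, due 51, tardiness 0
E: 24→45, due 36, tardiness 9
B: 45→65, due 58, tardiness 7
C: 65→84, due 55, tardiness 29
G: 84→94, due 37, tardiness 57
A: 94→102, due 54, tardiness 48
F: 102→108, due 57, tardiness 51
D: 108→111, due 32, tardiness 79
Maximum = 79.

79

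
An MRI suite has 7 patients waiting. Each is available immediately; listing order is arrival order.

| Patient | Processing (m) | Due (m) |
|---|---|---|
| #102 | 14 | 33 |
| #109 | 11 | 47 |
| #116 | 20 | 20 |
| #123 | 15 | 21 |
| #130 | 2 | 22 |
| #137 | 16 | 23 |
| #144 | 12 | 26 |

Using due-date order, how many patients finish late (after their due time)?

6

EDD (increasing due date): #116 #123 #130 #137 #144 #102 #109.
#116: 0→20, due 20, tardiness 0
#123: 20→35, due 21, tardiness 14
#130: 35→37, due 22, tardiness 15
#137: 37→53, due 23, tardiness 30
#144: 53→65, due 26, tardiness 39
#102: 65→79, due 33, tardiness 46
#109: 79→90, due 47, tardiness 43
Late patients: 6.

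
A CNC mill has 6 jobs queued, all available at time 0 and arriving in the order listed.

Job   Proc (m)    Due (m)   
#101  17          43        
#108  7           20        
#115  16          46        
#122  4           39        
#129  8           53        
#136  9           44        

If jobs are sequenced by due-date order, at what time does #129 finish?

61

EDD (increasing due date): #108 #122 #101 #136 #115 #129.
#108: 0→7
#122: 7→11
#101: 11→28
#136: 28→37
#115: 37→53
#129: 53→61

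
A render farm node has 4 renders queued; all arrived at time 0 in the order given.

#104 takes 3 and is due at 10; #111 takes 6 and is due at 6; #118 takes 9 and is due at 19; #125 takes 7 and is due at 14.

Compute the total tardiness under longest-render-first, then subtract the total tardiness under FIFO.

LPT (decreasing processing time): #118 #125 #111 #104.
#118: 0→9, due 19, tardiness 0
#125: 9→16, due 14, tardiness 2
#111: 16→22, due 6, tardiness 16
#104: 22→25, due 10, tardiness 15
Sum = 0+2+16+15 = 33.
FIFO (arrival order): #104 #111 #118 #125.
#104: 0→3, due 10, tardiness 0
#111: 3→9, due 6, tardiness 3
#118: 9→18, due 19, tardiness 0
#125: 18→25, due 14, tardiness 11
Sum = 0+3+0+11 = 14.
Difference = 33 − 14 = 19.

19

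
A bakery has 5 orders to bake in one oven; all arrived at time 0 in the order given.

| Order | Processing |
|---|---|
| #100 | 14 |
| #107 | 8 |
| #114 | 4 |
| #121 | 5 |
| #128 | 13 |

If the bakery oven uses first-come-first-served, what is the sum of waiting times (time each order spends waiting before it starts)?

93

FIFO (arrival order): #100 #107 #114 #121 #128.
#100: waits 0, runs 0→14
#107: waits 14, runs 14→22
#114: waits 22, runs 22→26
#121: waits 26, runs 26→31
#128: waits 31, runs 31→44
Sum = 0+14+22+26+31 = 93.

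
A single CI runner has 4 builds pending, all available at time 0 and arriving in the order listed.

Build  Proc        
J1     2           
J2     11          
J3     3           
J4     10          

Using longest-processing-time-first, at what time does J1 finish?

26

LPT (decreasing processing time): J2 J4 J3 J1.
J2: 0→11
J4: 11→21
J3: 21→24
J1: 24→26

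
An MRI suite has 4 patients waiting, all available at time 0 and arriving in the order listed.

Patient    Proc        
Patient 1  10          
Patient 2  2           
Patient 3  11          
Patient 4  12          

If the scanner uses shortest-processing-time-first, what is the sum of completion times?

72

SPT (increasing processing time): Patient 2 Patient 1 Patient 3 Patient 4.
Patient 2: 0→2
Patient 1: 2→12
Patient 3: 12→23
Patient 4: 23→35
Sum = 2+12+23+35 = 72.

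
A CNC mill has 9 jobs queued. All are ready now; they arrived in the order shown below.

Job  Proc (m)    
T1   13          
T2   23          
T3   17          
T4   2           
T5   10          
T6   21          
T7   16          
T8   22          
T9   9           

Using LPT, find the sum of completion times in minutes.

LPT (decreasing processing time): T2 T8 T6 T3 T7 T1 T5 T9 T4.
T2: 0→23
T8: 23→45
T6: 45→66
T3: 66→83
T7: 83→99
T1: 99→112
T5: 112→122
T9: 122→131
T4: 131→133
Sum = 23+45+66+83+99+112+122+131+133 = 814.

814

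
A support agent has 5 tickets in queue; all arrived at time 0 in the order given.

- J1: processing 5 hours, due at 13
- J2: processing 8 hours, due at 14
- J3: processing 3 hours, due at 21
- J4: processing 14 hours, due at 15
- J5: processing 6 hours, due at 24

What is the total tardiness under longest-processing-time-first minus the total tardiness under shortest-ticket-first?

LPT (decreasing processing time): J4 J2 J5 J1 J3.
J4: 0→14, due 15, tardiness 0
J2: 14→22, due 14, tardiness 8
J5: 22→28, due 24, tardiness 4
J1: 28→33, due 13, tardiness 20
J3: 33→36, due 21, tardiness 15
Sum = 0+8+4+20+15 = 47.
SPT (increasing processing time): J3 J1 J5 J2 J4.
J3: 0→3, due 21, tardiness 0
J1: 3→8, due 13, tardiness 0
J5: 8→14, due 24, tardiness 0
J2: 14→22, due 14, tardiness 8
J4: 22→36, due 15, tardiness 21
Sum = 0+0+0+8+21 = 29.
Difference = 47 − 29 = 18.

18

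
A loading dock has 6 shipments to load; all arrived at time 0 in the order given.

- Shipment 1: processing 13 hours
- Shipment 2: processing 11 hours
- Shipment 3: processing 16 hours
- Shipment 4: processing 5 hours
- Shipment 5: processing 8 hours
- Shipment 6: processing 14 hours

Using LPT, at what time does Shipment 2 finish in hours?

54

LPT (decreasing processing time): Shipment 3 Shipment 6 Shipment 1 Shipment 2 Shipment 5 Shipment 4.
Shipment 3: 0→16
Shipment 6: 16→30
Shipment 1: 30→43
Shipment 2: 43→54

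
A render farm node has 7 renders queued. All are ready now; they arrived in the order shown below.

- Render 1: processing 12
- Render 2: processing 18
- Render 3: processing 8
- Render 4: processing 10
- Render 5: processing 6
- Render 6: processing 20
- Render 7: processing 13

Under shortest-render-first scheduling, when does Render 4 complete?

SPT (increasing processing time): Render 5 Render 3 Render 4 Render 1 Render 7 Render 2 Render 6.
Render 5: 0→6
Render 3: 6→14
Render 4: 14→24

24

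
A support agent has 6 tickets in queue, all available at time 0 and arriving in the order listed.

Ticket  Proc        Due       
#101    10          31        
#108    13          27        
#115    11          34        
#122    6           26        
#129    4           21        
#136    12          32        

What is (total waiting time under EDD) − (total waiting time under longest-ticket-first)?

-57

EDD (increasing due date): #129 #122 #108 #101 #136 #115.
#129: waits 0, runs 0→4
#122: waits 4, runs 4→10
#108: waits 10, runs 10→23
#101: waits 23, runs 23→33
#136: waits 33, runs 33→45
#115: waits 45, runs 45→56
Sum = 0+4+10+23+33+45 = 115.
LPT (decreasing processing time): #108 #136 #115 #101 #122 #129.
#108: waits 0, runs 0→13
#136: waits 13, runs 13→25
#115: waits 25, runs 25→36
#101: waits 36, runs 36→46
#122: waits 46, runs 46→52
#129: waits 52, runs 52→56
Sum = 0+13+25+36+46+52 = 172.
Difference = 115 − 172 = -57.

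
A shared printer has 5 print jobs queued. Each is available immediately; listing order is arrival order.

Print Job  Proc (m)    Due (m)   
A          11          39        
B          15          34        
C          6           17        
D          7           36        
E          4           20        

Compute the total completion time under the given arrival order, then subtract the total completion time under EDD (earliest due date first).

35

FIFO (arrival order): A B C D E.
A: 0→11
B: 11→26
C: 26→32
D: 32→39
E: 39→43
Sum = 11+26+32+39+43 = 151.
EDD (increasing due date): C E B D A.
C: 0→6
E: 6→10
B: 10→25
D: 25→32
A: 32→43
Sum = 6+10+25+32+43 = 116.
Difference = 151 − 116 = 35.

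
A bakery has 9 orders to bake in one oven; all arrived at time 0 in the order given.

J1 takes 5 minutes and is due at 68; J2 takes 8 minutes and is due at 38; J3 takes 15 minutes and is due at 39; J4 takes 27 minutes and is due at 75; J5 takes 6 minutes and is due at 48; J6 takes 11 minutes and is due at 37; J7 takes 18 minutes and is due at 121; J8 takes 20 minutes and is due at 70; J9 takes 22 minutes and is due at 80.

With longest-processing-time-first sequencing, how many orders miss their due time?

5

LPT (decreasing processing time): J4 J9 J8 J7 J3 J6 J2 J5 J1.
J4: 0→27, due 75, tardiness 0
J9: 27→49, due 80, tardiness 0
J8: 49→69, due 70, tardiness 0
J7: 69→87, due 121, tardiness 0
J3: 87→102, due 39, tardiness 63
J6: 102→113, due 37, tardiness 76
J2: 113→121, due 38, tardiness 83
J5: 121→127, due 48, tardiness 79
J1: 127→132, due 68, tardiness 64
Late orders: 5.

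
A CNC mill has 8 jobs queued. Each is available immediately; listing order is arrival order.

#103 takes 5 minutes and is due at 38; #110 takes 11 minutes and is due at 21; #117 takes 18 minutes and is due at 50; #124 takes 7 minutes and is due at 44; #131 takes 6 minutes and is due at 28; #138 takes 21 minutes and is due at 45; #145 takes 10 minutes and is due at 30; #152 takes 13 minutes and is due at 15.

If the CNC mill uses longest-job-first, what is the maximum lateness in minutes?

LPT (decreasing processing time): #138 #117 #152 #110 #145 #124 #131 #103.
#138: 0→21, due 45, lateness -24
#117: 21→39, due 50, lateness -11
#152: 39→52, due 15, lateness 37
#110: 52→63, due 21, lateness 42
#145: 63→73, due 30, lateness 43
#124: 73→80, due 44, lateness 36
#131: 80→86, due 28, lateness 58
#103: 86→91, due 38, lateness 53
Maximum = 58.

58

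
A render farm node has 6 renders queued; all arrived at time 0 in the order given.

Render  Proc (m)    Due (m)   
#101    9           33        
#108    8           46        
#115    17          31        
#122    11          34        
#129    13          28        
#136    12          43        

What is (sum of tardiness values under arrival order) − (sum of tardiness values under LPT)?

-3

FIFO (arrival order): #101 #108 #115 #122 #129 #136.
#101: 0→9, due 33, tardiness 0
#108: 9→17, due 46, tardiness 0
#115: 17→34, due 31, tardiness 3
#122: 34→45, due 34, tardiness 11
#129: 45→58, due 28, tardiness 30
#136: 58→70, due 43, tardiness 27
Sum = 0+0+3+11+30+27 = 71.
LPT (decreasing processing time): #115 #129 #136 #122 #101 #108.
#115: 0→17, due 31, tardiness 0
#129: 17→30, due 28, tardiness 2
#136: 30→42, due 43, tardiness 0
#122: 42→53, due 34, tardiness 19
#101: 53→62, due 33, tardiness 29
#108: 62→70, due 46, tardiness 24
Sum = 0+2+0+19+29+24 = 74.
Difference = 71 − 74 = -3.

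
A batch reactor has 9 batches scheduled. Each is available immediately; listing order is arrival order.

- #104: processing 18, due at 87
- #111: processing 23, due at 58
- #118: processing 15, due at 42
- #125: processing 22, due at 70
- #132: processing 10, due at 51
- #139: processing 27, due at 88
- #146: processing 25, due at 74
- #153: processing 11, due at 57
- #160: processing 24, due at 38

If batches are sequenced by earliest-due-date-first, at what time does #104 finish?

148

EDD (increasing due date): #160 #118 #132 #153 #111 #125 #146 #104 #139.
#160: 0→24
#118: 24→39
#132: 39→49
#153: 49→60
#111: 60→83
#125: 83→105
#146: 105→130
#104: 130→148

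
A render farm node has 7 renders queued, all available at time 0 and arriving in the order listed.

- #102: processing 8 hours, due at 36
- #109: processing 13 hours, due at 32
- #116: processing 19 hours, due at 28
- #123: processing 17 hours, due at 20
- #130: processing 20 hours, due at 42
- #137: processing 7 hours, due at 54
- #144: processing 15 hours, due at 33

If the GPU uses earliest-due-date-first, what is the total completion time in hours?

EDD (increasing due date): #123 #116 #109 #144 #102 #130 #137.
#123: 0→17
#116: 17→36
#109: 36→49
#144: 49→64
#102: 64→72
#130: 72→92
#137: 92→99
Sum = 17+36+49+64+72+92+99 = 429.

429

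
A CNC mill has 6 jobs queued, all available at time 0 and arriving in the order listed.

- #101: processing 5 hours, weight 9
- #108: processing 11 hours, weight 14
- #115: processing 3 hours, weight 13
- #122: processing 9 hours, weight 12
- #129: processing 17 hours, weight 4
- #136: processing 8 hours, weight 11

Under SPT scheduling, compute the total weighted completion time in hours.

SPT (increasing processing time): #115 #101 #136 #122 #108 #129.
#115: finishes 3, weight 13, w·C = 39
#101: finishes 8, weight 9, w·C = 72
#136: finishes 16, weight 11, w·C = 176
#122: finishes 25, weight 12, w·C = 300
#108: finishes 36, weight 14, w·C = 504
#129: finishes 53, weight 4, w·C = 212
Sum = 39+72+176+300+504+212 = 1303.

1303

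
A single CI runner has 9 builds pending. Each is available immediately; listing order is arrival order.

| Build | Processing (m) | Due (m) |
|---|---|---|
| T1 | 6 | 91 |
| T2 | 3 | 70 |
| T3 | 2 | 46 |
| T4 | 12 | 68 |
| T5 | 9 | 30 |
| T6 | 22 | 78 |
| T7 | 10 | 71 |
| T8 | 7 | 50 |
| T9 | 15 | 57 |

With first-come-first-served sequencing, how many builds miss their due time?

FIFO (arrival order): T1 T2 T3 T4 T5 T6 T7 T8 T9.
T1: 0→6, due 91, tardiness 0
T2: 6→9, due 70, tardiness 0
T3: 9→11, due 46, tardiness 0
T4: 11→23, due 68, tardiness 0
T5: 23→32, due 30, tardiness 2
T6: 32→54, due 78, tardiness 0
T7: 54→64, due 71, tardiness 0
T8: 64→71, due 50, tardiness 21
T9: 71→86, due 57, tardiness 29
Late builds: 3.

3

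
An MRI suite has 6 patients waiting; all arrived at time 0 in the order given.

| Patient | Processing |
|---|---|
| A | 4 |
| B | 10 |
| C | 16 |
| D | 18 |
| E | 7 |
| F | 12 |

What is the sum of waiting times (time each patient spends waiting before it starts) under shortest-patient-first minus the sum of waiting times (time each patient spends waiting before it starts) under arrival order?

-33

SPT (increasing processing time): A E B F C D.
A: waits 0, runs 0→4
E: waits 4, runs 4→11
B: waits 11, runs 11→21
F: waits 21, runs 21→33
C: waits 33, runs 33→49
D: waits 49, runs 49→67
Sum = 0+4+11+21+33+49 = 118.
FIFO (arrival order): A B C D E F.
A: waits 0, runs 0→4
B: waits 4, runs 4→14
C: waits 14, runs 14→30
D: waits 30, runs 30→48
E: waits 48, runs 48→55
F: waits 55, runs 55→67
Sum = 0+4+14+30+48+55 = 151.
Difference = 118 − 151 = -33.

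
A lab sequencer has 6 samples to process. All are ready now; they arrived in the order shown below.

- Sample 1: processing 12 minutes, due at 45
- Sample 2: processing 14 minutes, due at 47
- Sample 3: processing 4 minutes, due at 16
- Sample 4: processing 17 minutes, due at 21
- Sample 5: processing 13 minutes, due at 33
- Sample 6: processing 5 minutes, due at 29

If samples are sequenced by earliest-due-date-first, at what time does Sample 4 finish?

21

EDD (increasing due date): Sample 3 Sample 4 Sample 6 Sample 5 Sample 1 Sample 2.
Sample 3: 0→4
Sample 4: 4→21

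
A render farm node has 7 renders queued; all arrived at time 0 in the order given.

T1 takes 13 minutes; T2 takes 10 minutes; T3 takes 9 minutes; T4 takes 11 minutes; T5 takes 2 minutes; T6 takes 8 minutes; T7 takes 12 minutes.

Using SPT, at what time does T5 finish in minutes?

SPT (increasing processing time): T5 T6 T3 T2 T4 T7 T1.
T5: 0→2

2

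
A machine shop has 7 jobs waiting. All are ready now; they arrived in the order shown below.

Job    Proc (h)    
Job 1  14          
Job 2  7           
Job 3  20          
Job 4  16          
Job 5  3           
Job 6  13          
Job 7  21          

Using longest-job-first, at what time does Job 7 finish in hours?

LPT (decreasing processing time): Job 7 Job 3 Job 4 Job 1 Job 6 Job 2 Job 5.
Job 7: 0→21

21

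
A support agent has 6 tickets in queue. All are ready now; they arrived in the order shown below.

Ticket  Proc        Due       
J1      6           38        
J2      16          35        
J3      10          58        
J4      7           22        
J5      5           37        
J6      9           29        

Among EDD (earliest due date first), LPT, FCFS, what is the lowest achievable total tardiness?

EDD (increasing due date): J4 J6 J2 J5 J1 J3.
J4: 0→7, due 22, tardiness 0
J6: 7→16, due 29, tardiness 0
J2: 16→32, due 35, tardiness 0
J5: 32→37, due 37, tardiness 0
J1: 37→43, due 38, tardiness 5
J3: 43→53, due 58, tardiness 0
Sum = 0+0+0+0+5+0 = 5.
LPT (decreasing processing time): J2 J3 J6 J4 J1 J5.
J2: 0→16, due 35, tardiness 0
J3: 16→26, due 58, tardiness 0
J6: 26→35, due 29, tardiness 6
J4: 35→42, due 22, tardiness 20
J1: 42→48, due 38, tardiness 10
J5: 48→53, due 37, tardiness 16
Sum = 0+0+6+20+10+16 = 52.
FIFO (arrival order): J1 J2 J3 J4 J5 J6.
J1: 0→6, due 38, tardiness 0
J2: 6→22, due 35, tardiness 0
J3: 22→32, due 58, tardiness 0
J4: 32→39, due 22, tardiness 17
J5: 39→44, due 37, tardiness 7
J6: 44→53, due 29, tardiness 24
Sum = 0+0+0+17+7+24 = 48.
EDD 5, LPT 52, FIFO 48 → minimum 5.

5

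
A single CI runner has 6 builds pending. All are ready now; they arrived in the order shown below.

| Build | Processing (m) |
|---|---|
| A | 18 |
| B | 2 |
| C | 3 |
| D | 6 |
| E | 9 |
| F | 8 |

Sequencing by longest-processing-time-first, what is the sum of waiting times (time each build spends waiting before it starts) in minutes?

165

LPT (decreasing processing time): A E F D C B.
A: waits 0, runs 0→18
E: waits 18, runs 18→27
F: waits 27, runs 27→35
D: waits 35, runs 35→41
C: waits 41, runs 41→44
B: waits 44, runs 44→46
Sum = 0+18+27+35+41+44 = 165.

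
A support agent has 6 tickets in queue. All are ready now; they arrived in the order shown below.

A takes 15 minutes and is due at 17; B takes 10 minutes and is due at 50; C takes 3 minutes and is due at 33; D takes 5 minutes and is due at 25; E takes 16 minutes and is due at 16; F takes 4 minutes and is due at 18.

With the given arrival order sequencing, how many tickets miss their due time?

FIFO (arrival order): A B C D E F.
A: 0→15, due 17, tardiness 0
B: 15→25, due 50, tardiness 0
C: 25→28, due 33, tardiness 0
D: 28→33, due 25, tardiness 8
E: 33→49, due 16, tardiness 33
F: 49→53, due 18, tardiness 35
Late tickets: 3.

3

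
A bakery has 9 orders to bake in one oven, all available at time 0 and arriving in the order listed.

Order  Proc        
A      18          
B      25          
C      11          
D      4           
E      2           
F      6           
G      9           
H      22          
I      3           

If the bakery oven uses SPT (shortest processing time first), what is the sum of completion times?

318

SPT (increasing processing time): E I D F G C A H B.
E: 0→2
I: 2→5
D: 5→9
F: 9→15
G: 15→24
C: 24→35
A: 35→53
H: 53→75
B: 75→100
Sum = 2+5+9+15+24+35+53+75+100 = 318.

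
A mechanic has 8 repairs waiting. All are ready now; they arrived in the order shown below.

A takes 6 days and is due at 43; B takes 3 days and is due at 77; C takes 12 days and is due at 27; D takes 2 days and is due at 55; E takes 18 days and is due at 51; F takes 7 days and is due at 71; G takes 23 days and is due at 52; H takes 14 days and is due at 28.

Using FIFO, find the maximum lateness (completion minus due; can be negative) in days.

57

FIFO (arrival order): A B C D E F G H.
A: 0→6, due 43, lateness -37
B: 6→9, due 77, lateness -68
C: 9→21, due 27, lateness -6
D: 21→23, due 55, lateness -32
E: 23→41, due 51, lateness -10
F: 41→48, due 71, lateness -23
G: 48→71, due 52, lateness 19
H: 71→85, due 28, lateness 57
Maximum = 57.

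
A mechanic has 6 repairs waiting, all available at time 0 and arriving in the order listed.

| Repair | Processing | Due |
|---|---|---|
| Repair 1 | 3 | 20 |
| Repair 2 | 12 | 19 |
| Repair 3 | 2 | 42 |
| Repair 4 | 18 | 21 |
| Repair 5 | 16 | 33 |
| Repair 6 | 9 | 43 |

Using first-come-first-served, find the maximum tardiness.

FIFO (arrival order): Repair 1 Repair 2 Repair 3 Repair 4 Repair 5 Repair 6.
Repair 1: 0→3, due 20, tardiness 0
Repair 2: 3→15, due 19, tardiness 0
Repair 3: 15→17, due 42, tardiness 0
Repair 4: 17→35, due 21, tardiness 14
Repair 5: 35→51, due 33, tardiness 18
Repair 6: 51→60, due 43, tardiness 17
Maximum = 18.

18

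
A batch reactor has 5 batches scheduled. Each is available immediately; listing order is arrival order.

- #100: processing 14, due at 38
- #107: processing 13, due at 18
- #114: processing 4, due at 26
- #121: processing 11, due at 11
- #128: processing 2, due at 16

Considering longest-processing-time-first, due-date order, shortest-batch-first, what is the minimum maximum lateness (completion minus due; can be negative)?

LPT (decreasing processing time): #100 #107 #121 #114 #128.
#100: 0→14, due 38, lateness -24
#107: 14→27, due 18, lateness 9
#121: 27→38, due 11, lateness 27
#114: 38→42, due 26, lateness 16
#128: 42→44, due 16, lateness 28
Maximum = 28.
EDD (increasing due date): #121 #128 #107 #114 #100.
#121: 0→11, due 11, lateness 0
#128: 11→13, due 16, lateness -3
#107: 13→26, due 18, lateness 8
#114: 26→30, due 26, lateness 4
#100: 30→44, due 38, lateness 6
Maximum = 8.
SPT (increasing processing time): #128 #114 #121 #107 #100.
#128: 0→2, due 16, lateness -14
#114: 2→6, due 26, lateness -20
#121: 6→17, due 11, lateness 6
#107: 17→30, due 18, lateness 12
#100: 30→44, due 38, lateness 6
Maximum = 12.
LPT 28, EDD 8, SPT 12 → minimum 8.

8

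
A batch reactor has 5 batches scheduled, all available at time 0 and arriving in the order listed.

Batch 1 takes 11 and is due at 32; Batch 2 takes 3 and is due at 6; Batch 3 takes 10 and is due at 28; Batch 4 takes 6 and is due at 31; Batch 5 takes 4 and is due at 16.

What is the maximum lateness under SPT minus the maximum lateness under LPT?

SPT (increasing processing time): Batch 2 Batch 5 Batch 4 Batch 3 Batch 1.
Batch 2: 0→3, due 6, lateness -3
Batch 5: 3→7, due 16, lateness -9
Batch 4: 7→13, due 31, lateness -18
Batch 3: 13→23, due 28, lateness -5
Batch 1: 23→34, due 32, lateness 2
Maximum = 2.
LPT (decreasing processing time): Batch 1 Batch 3 Batch 4 Batch 5 Batch 2.
Batch 1: 0→11, due 32, lateness -21
Batch 3: 11→21, due 28, lateness -7
Batch 4: 21→27, due 31, lateness -4
Batch 5: 27→31, due 16, lateness 15
Batch 2: 31→34, due 6, lateness 28
Maximum = 28.
Difference = 2 − 28 = -26.

-26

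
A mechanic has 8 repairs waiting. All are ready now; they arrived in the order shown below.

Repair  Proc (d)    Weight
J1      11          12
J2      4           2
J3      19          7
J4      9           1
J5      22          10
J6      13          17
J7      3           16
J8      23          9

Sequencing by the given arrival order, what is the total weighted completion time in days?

FIFO (arrival order): J1 J2 J3 J4 J5 J6 J7 J8.
J1: finishes 11, weight 12, w·C = 132
J2: finishes 15, weight 2, w·C = 30
J3: finishes 34, weight 7, w·C = 238
J4: finishes 43, weight 1, w·C = 43
J5: finishes 65, weight 10, w·C = 650
J6: finishes 78, weight 17, w·C = 1326
J7: finishes 81, weight 16, w·C = 1296
J8: finishes 104, weight 9, w·C = 936
Sum = 132+30+238+43+650+1326+1296+936 = 4651.

4651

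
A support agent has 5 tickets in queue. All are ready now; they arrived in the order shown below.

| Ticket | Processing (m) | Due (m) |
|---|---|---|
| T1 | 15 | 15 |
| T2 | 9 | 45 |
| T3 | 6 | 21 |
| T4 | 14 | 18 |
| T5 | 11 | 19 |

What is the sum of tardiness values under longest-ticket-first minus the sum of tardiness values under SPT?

1

LPT (decreasing processing time): T1 T4 T5 T2 T3.
T1: 0→15, due 15, tardiness 0
T4: 15→29, due 18, tardiness 11
T5: 29→40, due 19, tardiness 21
T2: 40→49, due 45, tardiness 4
T3: 49→55, due 21, tardiness 34
Sum = 0+11+21+4+34 = 70.
SPT (increasing processing time): T3 T2 T5 T4 T1.
T3: 0→6, due 21, tardiness 0
T2: 6→15, due 45, tardiness 0
T5: 15→26, due 19, tardiness 7
T4: 26→40, due 18, tardiness 22
T1: 40→55, due 15, tardiness 40
Sum = 0+0+7+22+40 = 69.
Difference = 70 − 69 = 1.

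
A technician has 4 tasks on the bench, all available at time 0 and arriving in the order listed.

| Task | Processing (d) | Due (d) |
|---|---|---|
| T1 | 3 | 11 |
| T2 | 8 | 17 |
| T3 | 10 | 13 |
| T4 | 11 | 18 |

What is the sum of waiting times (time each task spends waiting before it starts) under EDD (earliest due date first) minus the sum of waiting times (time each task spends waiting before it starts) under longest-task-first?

EDD (increasing due date): T1 T3 T2 T4.
T1: waits 0, runs 0→3
T3: waits 3, runs 3→13
T2: waits 13, runs 13→21
T4: waits 21, runs 21→32
Sum = 0+3+13+21 = 37.
LPT (decreasing processing time): T4 T3 T2 T1.
T4: waits 0, runs 0→11
T3: waits 11, runs 11→21
T2: waits 21, runs 21→29
T1: waits 29, runs 29→32
Sum = 0+11+21+29 = 61.
Difference = 37 − 61 = -24.

-24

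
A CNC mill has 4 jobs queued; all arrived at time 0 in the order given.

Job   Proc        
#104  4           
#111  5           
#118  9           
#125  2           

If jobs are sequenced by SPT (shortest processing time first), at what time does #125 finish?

2

SPT (increasing processing time): #125 #104 #111 #118.
#125: 0→2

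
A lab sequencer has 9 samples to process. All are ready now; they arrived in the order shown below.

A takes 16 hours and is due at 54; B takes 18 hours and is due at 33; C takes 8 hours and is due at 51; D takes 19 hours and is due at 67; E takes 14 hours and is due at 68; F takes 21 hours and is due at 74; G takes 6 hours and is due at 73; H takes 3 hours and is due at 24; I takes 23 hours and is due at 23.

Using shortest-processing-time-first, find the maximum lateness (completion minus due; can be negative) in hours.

105

SPT (increasing processing time): H G C E A B D F I.
H: 0→3, due 24, lateness -21
G: 3→9, due 73, lateness -64
C: 9→17, due 51, lateness -34
E: 17→31, due 68, lateness -37
A: 31→47, due 54, lateness -7
B: 47→65, due 33, lateness 32
D: 65→84, due 67, lateness 17
F: 84→105, due 74, lateness 31
I: 105→128, due 23, lateness 105
Maximum = 105.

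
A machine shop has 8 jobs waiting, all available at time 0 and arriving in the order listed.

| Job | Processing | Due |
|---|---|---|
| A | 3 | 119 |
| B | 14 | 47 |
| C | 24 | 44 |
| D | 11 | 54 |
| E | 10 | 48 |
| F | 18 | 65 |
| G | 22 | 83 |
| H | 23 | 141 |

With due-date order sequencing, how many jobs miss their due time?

EDD (increasing due date): C B E D F G A H.
C: 0→24, due 44, tardiness 0
B: 24→38, due 47, tardiness 0
E: 38→48, due 48, tardiness 0
D: 48→59, due 54, tardiness 5
F: 59→77, due 65, tardiness 12
G: 77→99, due 83, tardiness 16
A: 99→102, due 119, tardiness 0
H: 102→125, due 141, tardiness 0
Late jobs: 3.

3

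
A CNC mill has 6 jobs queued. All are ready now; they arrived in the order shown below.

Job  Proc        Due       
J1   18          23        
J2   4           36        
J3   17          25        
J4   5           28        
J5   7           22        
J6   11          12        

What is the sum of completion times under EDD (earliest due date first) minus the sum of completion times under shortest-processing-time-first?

76

EDD (increasing due date): J6 J5 J1 J3 J4 J2.
J6: 0→11
J5: 11→18
J1: 18→36
J3: 36→53
J4: 53→58
J2: 58→62
Sum = 11+18+36+53+58+62 = 238.
SPT (increasing processing time): J2 J4 J5 J6 J3 J1.
J2: 0→4
J4: 4→9
J5: 9→16
J6: 16→27
J3: 27→44
J1: 44→62
Sum = 4+9+16+27+44+62 = 162.
Difference = 238 − 162 = 76.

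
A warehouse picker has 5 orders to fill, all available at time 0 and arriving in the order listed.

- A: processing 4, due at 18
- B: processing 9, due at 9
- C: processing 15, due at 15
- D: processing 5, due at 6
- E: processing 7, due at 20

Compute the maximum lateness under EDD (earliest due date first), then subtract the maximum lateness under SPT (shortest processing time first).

-5

EDD (increasing due date): D B C A E.
D: 0→5, due 6, lateness -1
B: 5→14, due 9, lateness 5
C: 14→29, due 15, lateness 14
A: 29→33, due 18, lateness 15
E: 33→40, due 20, lateness 20
Maximum = 20.
SPT (increasing processing time): A D E B C.
A: 0→4, due 18, lateness -14
D: 4→9, due 6, lateness 3
E: 9→16, due 20, lateness -4
B: 16→25, due 9, lateness 16
C: 25→40, due 15, lateness 25
Maximum = 25.
Difference = 20 − 25 = -5.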